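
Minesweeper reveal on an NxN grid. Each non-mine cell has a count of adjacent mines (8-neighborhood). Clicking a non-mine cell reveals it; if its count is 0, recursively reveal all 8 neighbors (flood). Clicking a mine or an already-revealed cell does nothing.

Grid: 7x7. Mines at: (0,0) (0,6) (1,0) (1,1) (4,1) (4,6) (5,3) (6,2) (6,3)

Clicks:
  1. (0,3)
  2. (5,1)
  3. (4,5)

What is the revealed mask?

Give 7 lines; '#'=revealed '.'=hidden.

Click 1 (0,3) count=0: revealed 23 new [(0,2) (0,3) (0,4) (0,5) (1,2) (1,3) (1,4) (1,5) (1,6) (2,2) (2,3) (2,4) (2,5) (2,6) (3,2) (3,3) (3,4) (3,5) (3,6) (4,2) (4,3) (4,4) (4,5)] -> total=23
Click 2 (5,1) count=2: revealed 1 new [(5,1)] -> total=24
Click 3 (4,5) count=1: revealed 0 new [(none)] -> total=24

Answer: ..####.
..#####
..#####
..#####
..####.
.#.....
.......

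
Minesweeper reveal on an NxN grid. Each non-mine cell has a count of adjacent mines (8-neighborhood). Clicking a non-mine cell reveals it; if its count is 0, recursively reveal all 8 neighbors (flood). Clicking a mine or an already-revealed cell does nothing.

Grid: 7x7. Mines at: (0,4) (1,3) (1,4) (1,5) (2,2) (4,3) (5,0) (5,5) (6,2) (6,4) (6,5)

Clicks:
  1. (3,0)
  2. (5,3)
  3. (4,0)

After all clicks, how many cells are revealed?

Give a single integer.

Answer: 13

Derivation:
Click 1 (3,0) count=0: revealed 12 new [(0,0) (0,1) (0,2) (1,0) (1,1) (1,2) (2,0) (2,1) (3,0) (3,1) (4,0) (4,1)] -> total=12
Click 2 (5,3) count=3: revealed 1 new [(5,3)] -> total=13
Click 3 (4,0) count=1: revealed 0 new [(none)] -> total=13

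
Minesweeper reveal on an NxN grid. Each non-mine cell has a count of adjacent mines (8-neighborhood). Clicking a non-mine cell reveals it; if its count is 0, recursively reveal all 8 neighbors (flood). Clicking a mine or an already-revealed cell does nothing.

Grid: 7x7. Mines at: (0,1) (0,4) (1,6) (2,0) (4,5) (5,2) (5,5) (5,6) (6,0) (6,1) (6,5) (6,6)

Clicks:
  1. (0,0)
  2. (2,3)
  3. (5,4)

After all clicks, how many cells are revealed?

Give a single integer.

Answer: 21

Derivation:
Click 1 (0,0) count=1: revealed 1 new [(0,0)] -> total=1
Click 2 (2,3) count=0: revealed 19 new [(1,1) (1,2) (1,3) (1,4) (1,5) (2,1) (2,2) (2,3) (2,4) (2,5) (3,1) (3,2) (3,3) (3,4) (3,5) (4,1) (4,2) (4,3) (4,4)] -> total=20
Click 3 (5,4) count=3: revealed 1 new [(5,4)] -> total=21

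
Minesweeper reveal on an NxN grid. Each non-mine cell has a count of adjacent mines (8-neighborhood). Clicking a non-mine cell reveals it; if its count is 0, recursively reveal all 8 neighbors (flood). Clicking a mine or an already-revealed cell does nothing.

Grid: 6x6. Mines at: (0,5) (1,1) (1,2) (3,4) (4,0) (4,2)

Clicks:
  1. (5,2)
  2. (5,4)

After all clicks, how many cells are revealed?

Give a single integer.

Answer: 7

Derivation:
Click 1 (5,2) count=1: revealed 1 new [(5,2)] -> total=1
Click 2 (5,4) count=0: revealed 6 new [(4,3) (4,4) (4,5) (5,3) (5,4) (5,5)] -> total=7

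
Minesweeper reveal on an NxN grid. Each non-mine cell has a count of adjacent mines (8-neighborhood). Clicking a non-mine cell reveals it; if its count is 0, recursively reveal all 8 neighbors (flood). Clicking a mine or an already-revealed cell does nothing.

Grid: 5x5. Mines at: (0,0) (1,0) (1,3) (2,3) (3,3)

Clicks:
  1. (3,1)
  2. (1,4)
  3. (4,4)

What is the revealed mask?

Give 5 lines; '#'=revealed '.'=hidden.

Answer: .....
....#
###..
###..
###.#

Derivation:
Click 1 (3,1) count=0: revealed 9 new [(2,0) (2,1) (2,2) (3,0) (3,1) (3,2) (4,0) (4,1) (4,2)] -> total=9
Click 2 (1,4) count=2: revealed 1 new [(1,4)] -> total=10
Click 3 (4,4) count=1: revealed 1 new [(4,4)] -> total=11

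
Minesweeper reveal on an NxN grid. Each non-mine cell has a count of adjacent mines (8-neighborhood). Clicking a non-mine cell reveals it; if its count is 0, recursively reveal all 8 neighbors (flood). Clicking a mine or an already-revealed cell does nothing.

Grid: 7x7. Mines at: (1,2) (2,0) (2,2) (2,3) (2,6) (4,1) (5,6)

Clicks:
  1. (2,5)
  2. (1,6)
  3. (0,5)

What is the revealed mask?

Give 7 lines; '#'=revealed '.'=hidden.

Answer: ...####
...####
.....#.
.......
.......
.......
.......

Derivation:
Click 1 (2,5) count=1: revealed 1 new [(2,5)] -> total=1
Click 2 (1,6) count=1: revealed 1 new [(1,6)] -> total=2
Click 3 (0,5) count=0: revealed 7 new [(0,3) (0,4) (0,5) (0,6) (1,3) (1,4) (1,5)] -> total=9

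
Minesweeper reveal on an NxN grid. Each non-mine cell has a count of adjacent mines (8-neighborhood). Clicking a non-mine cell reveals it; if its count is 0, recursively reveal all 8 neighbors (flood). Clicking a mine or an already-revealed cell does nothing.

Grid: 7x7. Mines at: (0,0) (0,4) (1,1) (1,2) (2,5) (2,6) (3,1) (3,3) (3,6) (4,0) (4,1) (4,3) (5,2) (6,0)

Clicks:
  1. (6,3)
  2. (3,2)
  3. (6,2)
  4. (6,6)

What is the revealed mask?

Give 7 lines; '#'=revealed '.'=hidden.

Click 1 (6,3) count=1: revealed 1 new [(6,3)] -> total=1
Click 2 (3,2) count=4: revealed 1 new [(3,2)] -> total=2
Click 3 (6,2) count=1: revealed 1 new [(6,2)] -> total=3
Click 4 (6,6) count=0: revealed 10 new [(4,4) (4,5) (4,6) (5,3) (5,4) (5,5) (5,6) (6,4) (6,5) (6,6)] -> total=13

Answer: .......
.......
.......
..#....
....###
...####
..#####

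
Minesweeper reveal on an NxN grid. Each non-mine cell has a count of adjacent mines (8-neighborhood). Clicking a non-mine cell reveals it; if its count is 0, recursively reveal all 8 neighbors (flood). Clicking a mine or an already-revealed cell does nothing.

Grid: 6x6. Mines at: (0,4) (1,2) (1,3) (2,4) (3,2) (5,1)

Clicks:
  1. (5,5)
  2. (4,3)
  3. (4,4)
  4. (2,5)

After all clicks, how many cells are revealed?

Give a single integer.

Click 1 (5,5) count=0: revealed 11 new [(3,3) (3,4) (3,5) (4,2) (4,3) (4,4) (4,5) (5,2) (5,3) (5,4) (5,5)] -> total=11
Click 2 (4,3) count=1: revealed 0 new [(none)] -> total=11
Click 3 (4,4) count=0: revealed 0 new [(none)] -> total=11
Click 4 (2,5) count=1: revealed 1 new [(2,5)] -> total=12

Answer: 12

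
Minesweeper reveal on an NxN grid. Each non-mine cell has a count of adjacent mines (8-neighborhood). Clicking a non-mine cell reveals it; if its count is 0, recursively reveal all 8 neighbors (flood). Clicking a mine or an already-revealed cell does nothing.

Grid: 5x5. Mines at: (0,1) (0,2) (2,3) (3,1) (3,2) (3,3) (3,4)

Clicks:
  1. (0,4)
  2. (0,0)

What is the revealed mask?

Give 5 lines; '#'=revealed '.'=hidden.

Answer: #..##
...##
.....
.....
.....

Derivation:
Click 1 (0,4) count=0: revealed 4 new [(0,3) (0,4) (1,3) (1,4)] -> total=4
Click 2 (0,0) count=1: revealed 1 new [(0,0)] -> total=5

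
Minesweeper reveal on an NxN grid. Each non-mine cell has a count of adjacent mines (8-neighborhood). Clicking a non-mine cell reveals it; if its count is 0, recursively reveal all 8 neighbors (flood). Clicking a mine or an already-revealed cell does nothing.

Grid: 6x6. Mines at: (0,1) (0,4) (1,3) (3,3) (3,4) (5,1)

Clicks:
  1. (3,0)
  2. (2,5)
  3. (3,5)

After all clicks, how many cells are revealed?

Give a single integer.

Answer: 14

Derivation:
Click 1 (3,0) count=0: revealed 12 new [(1,0) (1,1) (1,2) (2,0) (2,1) (2,2) (3,0) (3,1) (3,2) (4,0) (4,1) (4,2)] -> total=12
Click 2 (2,5) count=1: revealed 1 new [(2,5)] -> total=13
Click 3 (3,5) count=1: revealed 1 new [(3,5)] -> total=14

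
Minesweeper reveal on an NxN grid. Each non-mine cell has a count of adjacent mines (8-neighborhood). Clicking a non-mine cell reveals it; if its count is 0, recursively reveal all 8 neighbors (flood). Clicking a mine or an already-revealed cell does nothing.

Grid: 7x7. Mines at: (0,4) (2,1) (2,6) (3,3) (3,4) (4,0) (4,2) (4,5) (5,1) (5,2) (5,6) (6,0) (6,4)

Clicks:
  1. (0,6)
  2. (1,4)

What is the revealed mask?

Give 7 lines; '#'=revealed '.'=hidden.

Answer: .....##
....###
.......
.......
.......
.......
.......

Derivation:
Click 1 (0,6) count=0: revealed 4 new [(0,5) (0,6) (1,5) (1,6)] -> total=4
Click 2 (1,4) count=1: revealed 1 new [(1,4)] -> total=5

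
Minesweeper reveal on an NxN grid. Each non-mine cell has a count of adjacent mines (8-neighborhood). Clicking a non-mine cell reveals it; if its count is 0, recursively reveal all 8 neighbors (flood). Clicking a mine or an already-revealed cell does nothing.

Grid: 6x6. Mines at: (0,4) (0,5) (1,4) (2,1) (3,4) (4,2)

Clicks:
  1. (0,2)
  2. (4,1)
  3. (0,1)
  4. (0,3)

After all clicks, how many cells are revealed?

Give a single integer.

Answer: 9

Derivation:
Click 1 (0,2) count=0: revealed 8 new [(0,0) (0,1) (0,2) (0,3) (1,0) (1,1) (1,2) (1,3)] -> total=8
Click 2 (4,1) count=1: revealed 1 new [(4,1)] -> total=9
Click 3 (0,1) count=0: revealed 0 new [(none)] -> total=9
Click 4 (0,3) count=2: revealed 0 new [(none)] -> total=9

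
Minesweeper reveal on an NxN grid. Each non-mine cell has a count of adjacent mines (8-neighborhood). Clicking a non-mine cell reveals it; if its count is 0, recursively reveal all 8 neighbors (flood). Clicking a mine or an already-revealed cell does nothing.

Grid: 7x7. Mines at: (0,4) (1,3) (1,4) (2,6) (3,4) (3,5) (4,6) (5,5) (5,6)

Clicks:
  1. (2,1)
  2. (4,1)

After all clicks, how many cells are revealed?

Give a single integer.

Click 1 (2,1) count=0: revealed 29 new [(0,0) (0,1) (0,2) (1,0) (1,1) (1,2) (2,0) (2,1) (2,2) (2,3) (3,0) (3,1) (3,2) (3,3) (4,0) (4,1) (4,2) (4,3) (4,4) (5,0) (5,1) (5,2) (5,3) (5,4) (6,0) (6,1) (6,2) (6,3) (6,4)] -> total=29
Click 2 (4,1) count=0: revealed 0 new [(none)] -> total=29

Answer: 29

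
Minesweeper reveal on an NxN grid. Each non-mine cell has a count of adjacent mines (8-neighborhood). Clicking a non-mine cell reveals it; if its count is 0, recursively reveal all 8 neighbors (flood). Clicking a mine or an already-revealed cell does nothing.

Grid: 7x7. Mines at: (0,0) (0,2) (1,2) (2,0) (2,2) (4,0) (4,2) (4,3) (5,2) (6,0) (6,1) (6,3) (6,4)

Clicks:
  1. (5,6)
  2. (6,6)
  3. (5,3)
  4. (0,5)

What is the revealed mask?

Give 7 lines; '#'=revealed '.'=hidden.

Answer: ...####
...####
...####
...####
....###
...####
.....##

Derivation:
Click 1 (5,6) count=0: revealed 24 new [(0,3) (0,4) (0,5) (0,6) (1,3) (1,4) (1,5) (1,6) (2,3) (2,4) (2,5) (2,6) (3,3) (3,4) (3,5) (3,6) (4,4) (4,5) (4,6) (5,4) (5,5) (5,6) (6,5) (6,6)] -> total=24
Click 2 (6,6) count=0: revealed 0 new [(none)] -> total=24
Click 3 (5,3) count=5: revealed 1 new [(5,3)] -> total=25
Click 4 (0,5) count=0: revealed 0 new [(none)] -> total=25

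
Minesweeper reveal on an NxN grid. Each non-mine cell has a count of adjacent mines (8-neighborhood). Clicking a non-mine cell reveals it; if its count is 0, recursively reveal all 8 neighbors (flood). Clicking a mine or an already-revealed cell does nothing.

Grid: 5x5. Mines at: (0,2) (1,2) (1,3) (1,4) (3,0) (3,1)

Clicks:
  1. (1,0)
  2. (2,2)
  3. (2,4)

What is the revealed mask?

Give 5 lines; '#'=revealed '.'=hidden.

Click 1 (1,0) count=0: revealed 6 new [(0,0) (0,1) (1,0) (1,1) (2,0) (2,1)] -> total=6
Click 2 (2,2) count=3: revealed 1 new [(2,2)] -> total=7
Click 3 (2,4) count=2: revealed 1 new [(2,4)] -> total=8

Answer: ##...
##...
###.#
.....
.....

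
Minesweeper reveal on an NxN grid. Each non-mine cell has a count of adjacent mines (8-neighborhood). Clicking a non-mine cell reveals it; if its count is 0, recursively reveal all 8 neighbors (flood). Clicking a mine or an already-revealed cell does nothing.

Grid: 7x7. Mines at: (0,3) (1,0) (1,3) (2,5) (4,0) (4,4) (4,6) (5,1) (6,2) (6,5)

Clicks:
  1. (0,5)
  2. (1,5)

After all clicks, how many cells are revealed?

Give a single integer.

Answer: 6

Derivation:
Click 1 (0,5) count=0: revealed 6 new [(0,4) (0,5) (0,6) (1,4) (1,5) (1,6)] -> total=6
Click 2 (1,5) count=1: revealed 0 new [(none)] -> total=6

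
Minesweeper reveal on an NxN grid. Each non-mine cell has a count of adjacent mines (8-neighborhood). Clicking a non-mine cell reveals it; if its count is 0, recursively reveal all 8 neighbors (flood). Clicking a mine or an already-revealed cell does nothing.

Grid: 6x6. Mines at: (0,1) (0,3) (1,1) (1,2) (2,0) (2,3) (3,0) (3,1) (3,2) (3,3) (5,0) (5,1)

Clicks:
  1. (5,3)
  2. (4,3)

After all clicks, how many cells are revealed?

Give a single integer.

Answer: 16

Derivation:
Click 1 (5,3) count=0: revealed 16 new [(0,4) (0,5) (1,4) (1,5) (2,4) (2,5) (3,4) (3,5) (4,2) (4,3) (4,4) (4,5) (5,2) (5,3) (5,4) (5,5)] -> total=16
Click 2 (4,3) count=2: revealed 0 new [(none)] -> total=16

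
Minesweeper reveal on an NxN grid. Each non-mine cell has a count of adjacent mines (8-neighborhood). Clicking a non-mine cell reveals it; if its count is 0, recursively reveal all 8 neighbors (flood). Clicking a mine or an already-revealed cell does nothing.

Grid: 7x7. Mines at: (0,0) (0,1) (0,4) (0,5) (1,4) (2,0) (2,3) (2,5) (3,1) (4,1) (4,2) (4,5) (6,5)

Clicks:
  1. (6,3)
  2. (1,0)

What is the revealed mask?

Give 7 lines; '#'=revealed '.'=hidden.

Answer: .......
#......
.......
.......
.......
#####..
#####..

Derivation:
Click 1 (6,3) count=0: revealed 10 new [(5,0) (5,1) (5,2) (5,3) (5,4) (6,0) (6,1) (6,2) (6,3) (6,4)] -> total=10
Click 2 (1,0) count=3: revealed 1 new [(1,0)] -> total=11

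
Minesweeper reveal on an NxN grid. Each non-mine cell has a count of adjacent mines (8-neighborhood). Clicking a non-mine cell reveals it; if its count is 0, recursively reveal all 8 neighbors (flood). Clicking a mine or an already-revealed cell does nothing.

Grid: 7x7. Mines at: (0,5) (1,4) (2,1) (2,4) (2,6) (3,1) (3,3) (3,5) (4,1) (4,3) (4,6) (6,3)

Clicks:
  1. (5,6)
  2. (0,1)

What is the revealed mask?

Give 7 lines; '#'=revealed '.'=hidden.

Click 1 (5,6) count=1: revealed 1 new [(5,6)] -> total=1
Click 2 (0,1) count=0: revealed 8 new [(0,0) (0,1) (0,2) (0,3) (1,0) (1,1) (1,2) (1,3)] -> total=9

Answer: ####...
####...
.......
.......
.......
......#
.......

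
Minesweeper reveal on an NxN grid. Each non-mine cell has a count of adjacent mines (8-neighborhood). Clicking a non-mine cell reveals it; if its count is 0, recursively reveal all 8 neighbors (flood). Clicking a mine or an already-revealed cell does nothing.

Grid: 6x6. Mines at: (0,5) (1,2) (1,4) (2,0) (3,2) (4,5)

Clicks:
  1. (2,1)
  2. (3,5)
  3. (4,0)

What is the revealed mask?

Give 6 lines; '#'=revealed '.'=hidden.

Click 1 (2,1) count=3: revealed 1 new [(2,1)] -> total=1
Click 2 (3,5) count=1: revealed 1 new [(3,5)] -> total=2
Click 3 (4,0) count=0: revealed 12 new [(3,0) (3,1) (4,0) (4,1) (4,2) (4,3) (4,4) (5,0) (5,1) (5,2) (5,3) (5,4)] -> total=14

Answer: ......
......
.#....
##...#
#####.
#####.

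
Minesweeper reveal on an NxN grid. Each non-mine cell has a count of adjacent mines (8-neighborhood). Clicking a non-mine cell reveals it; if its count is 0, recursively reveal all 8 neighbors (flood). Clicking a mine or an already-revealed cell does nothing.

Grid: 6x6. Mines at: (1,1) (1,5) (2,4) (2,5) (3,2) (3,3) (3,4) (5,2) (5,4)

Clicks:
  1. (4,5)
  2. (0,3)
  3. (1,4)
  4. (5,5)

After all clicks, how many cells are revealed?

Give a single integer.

Answer: 8

Derivation:
Click 1 (4,5) count=2: revealed 1 new [(4,5)] -> total=1
Click 2 (0,3) count=0: revealed 6 new [(0,2) (0,3) (0,4) (1,2) (1,3) (1,4)] -> total=7
Click 3 (1,4) count=3: revealed 0 new [(none)] -> total=7
Click 4 (5,5) count=1: revealed 1 new [(5,5)] -> total=8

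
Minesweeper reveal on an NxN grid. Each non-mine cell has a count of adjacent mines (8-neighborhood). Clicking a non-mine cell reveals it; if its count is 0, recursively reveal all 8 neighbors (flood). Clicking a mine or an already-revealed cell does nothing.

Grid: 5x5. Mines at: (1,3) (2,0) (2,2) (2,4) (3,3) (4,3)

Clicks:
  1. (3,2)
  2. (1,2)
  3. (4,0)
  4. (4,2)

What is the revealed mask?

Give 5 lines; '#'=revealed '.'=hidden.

Click 1 (3,2) count=3: revealed 1 new [(3,2)] -> total=1
Click 2 (1,2) count=2: revealed 1 new [(1,2)] -> total=2
Click 3 (4,0) count=0: revealed 5 new [(3,0) (3,1) (4,0) (4,1) (4,2)] -> total=7
Click 4 (4,2) count=2: revealed 0 new [(none)] -> total=7

Answer: .....
..#..
.....
###..
###..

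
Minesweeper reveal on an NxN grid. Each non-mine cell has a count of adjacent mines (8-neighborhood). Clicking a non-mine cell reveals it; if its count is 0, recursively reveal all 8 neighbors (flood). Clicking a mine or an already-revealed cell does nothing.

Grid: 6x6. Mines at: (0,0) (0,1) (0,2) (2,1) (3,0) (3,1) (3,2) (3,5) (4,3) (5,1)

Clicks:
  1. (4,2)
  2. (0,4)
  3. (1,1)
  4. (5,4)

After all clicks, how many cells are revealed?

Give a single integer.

Answer: 12

Derivation:
Click 1 (4,2) count=4: revealed 1 new [(4,2)] -> total=1
Click 2 (0,4) count=0: revealed 9 new [(0,3) (0,4) (0,5) (1,3) (1,4) (1,5) (2,3) (2,4) (2,5)] -> total=10
Click 3 (1,1) count=4: revealed 1 new [(1,1)] -> total=11
Click 4 (5,4) count=1: revealed 1 new [(5,4)] -> total=12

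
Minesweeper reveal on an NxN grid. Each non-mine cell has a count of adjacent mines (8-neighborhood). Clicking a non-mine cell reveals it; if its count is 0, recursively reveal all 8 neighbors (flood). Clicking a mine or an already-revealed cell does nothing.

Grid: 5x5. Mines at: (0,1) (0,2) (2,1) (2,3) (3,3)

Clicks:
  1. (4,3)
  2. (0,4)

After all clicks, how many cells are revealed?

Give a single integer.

Click 1 (4,3) count=1: revealed 1 new [(4,3)] -> total=1
Click 2 (0,4) count=0: revealed 4 new [(0,3) (0,4) (1,3) (1,4)] -> total=5

Answer: 5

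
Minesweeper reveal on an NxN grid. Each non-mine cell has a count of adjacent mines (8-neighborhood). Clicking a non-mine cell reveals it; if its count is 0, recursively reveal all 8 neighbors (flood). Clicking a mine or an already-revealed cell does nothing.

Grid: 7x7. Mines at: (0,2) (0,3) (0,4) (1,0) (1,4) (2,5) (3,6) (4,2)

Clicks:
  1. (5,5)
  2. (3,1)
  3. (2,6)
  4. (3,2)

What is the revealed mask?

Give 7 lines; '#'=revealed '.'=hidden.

Answer: .......
.......
##....#
######.
##.####
#######
#######

Derivation:
Click 1 (5,5) count=0: revealed 27 new [(2,0) (2,1) (3,0) (3,1) (3,3) (3,4) (3,5) (4,0) (4,1) (4,3) (4,4) (4,5) (4,6) (5,0) (5,1) (5,2) (5,3) (5,4) (5,5) (5,6) (6,0) (6,1) (6,2) (6,3) (6,4) (6,5) (6,6)] -> total=27
Click 2 (3,1) count=1: revealed 0 new [(none)] -> total=27
Click 3 (2,6) count=2: revealed 1 new [(2,6)] -> total=28
Click 4 (3,2) count=1: revealed 1 new [(3,2)] -> total=29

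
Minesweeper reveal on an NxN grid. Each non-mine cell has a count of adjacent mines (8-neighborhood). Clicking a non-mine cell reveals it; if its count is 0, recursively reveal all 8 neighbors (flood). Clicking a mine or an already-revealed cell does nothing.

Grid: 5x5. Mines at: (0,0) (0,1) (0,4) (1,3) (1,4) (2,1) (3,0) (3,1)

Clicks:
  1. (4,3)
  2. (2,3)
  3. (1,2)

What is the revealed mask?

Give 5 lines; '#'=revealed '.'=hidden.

Click 1 (4,3) count=0: revealed 9 new [(2,2) (2,3) (2,4) (3,2) (3,3) (3,4) (4,2) (4,3) (4,4)] -> total=9
Click 2 (2,3) count=2: revealed 0 new [(none)] -> total=9
Click 3 (1,2) count=3: revealed 1 new [(1,2)] -> total=10

Answer: .....
..#..
..###
..###
..###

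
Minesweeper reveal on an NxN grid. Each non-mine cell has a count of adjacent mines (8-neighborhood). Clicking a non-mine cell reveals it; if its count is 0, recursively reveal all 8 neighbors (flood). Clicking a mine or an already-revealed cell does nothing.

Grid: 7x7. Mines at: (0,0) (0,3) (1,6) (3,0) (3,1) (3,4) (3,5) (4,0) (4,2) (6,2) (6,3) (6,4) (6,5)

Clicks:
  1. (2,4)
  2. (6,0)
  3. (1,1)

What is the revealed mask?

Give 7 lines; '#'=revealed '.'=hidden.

Click 1 (2,4) count=2: revealed 1 new [(2,4)] -> total=1
Click 2 (6,0) count=0: revealed 4 new [(5,0) (5,1) (6,0) (6,1)] -> total=5
Click 3 (1,1) count=1: revealed 1 new [(1,1)] -> total=6

Answer: .......
.#.....
....#..
.......
.......
##.....
##.....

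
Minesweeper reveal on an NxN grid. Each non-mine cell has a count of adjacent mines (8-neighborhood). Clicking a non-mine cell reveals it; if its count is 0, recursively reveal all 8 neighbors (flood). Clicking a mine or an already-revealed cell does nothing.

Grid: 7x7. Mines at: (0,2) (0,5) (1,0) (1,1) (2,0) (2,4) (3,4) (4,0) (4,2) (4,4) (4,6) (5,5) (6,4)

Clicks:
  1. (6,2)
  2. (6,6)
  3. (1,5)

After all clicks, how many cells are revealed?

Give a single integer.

Click 1 (6,2) count=0: revealed 8 new [(5,0) (5,1) (5,2) (5,3) (6,0) (6,1) (6,2) (6,3)] -> total=8
Click 2 (6,6) count=1: revealed 1 new [(6,6)] -> total=9
Click 3 (1,5) count=2: revealed 1 new [(1,5)] -> total=10

Answer: 10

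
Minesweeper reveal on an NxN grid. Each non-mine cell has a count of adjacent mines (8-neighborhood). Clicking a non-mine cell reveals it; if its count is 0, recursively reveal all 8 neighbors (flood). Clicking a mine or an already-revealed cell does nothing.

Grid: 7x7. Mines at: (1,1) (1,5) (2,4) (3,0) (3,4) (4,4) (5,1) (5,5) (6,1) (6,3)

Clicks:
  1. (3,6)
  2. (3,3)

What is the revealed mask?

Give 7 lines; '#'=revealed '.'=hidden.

Click 1 (3,6) count=0: revealed 6 new [(2,5) (2,6) (3,5) (3,6) (4,5) (4,6)] -> total=6
Click 2 (3,3) count=3: revealed 1 new [(3,3)] -> total=7

Answer: .......
.......
.....##
...#.##
.....##
.......
.......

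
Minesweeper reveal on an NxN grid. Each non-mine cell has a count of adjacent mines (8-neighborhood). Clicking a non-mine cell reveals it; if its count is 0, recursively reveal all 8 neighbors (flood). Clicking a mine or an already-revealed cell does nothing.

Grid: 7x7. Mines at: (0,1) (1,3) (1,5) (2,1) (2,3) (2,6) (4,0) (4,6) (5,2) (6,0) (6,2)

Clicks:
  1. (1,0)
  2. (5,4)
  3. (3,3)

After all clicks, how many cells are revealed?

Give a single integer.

Click 1 (1,0) count=2: revealed 1 new [(1,0)] -> total=1
Click 2 (5,4) count=0: revealed 14 new [(3,3) (3,4) (3,5) (4,3) (4,4) (4,5) (5,3) (5,4) (5,5) (5,6) (6,3) (6,4) (6,5) (6,6)] -> total=15
Click 3 (3,3) count=1: revealed 0 new [(none)] -> total=15

Answer: 15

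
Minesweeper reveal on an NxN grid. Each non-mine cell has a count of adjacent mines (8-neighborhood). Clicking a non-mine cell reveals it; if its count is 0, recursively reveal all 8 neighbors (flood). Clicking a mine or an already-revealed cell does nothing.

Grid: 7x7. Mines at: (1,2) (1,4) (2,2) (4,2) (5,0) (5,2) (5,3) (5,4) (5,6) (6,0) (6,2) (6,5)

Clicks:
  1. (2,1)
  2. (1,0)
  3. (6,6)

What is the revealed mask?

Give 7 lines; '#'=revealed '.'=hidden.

Click 1 (2,1) count=2: revealed 1 new [(2,1)] -> total=1
Click 2 (1,0) count=0: revealed 9 new [(0,0) (0,1) (1,0) (1,1) (2,0) (3,0) (3,1) (4,0) (4,1)] -> total=10
Click 3 (6,6) count=2: revealed 1 new [(6,6)] -> total=11

Answer: ##.....
##.....
##.....
##.....
##.....
.......
......#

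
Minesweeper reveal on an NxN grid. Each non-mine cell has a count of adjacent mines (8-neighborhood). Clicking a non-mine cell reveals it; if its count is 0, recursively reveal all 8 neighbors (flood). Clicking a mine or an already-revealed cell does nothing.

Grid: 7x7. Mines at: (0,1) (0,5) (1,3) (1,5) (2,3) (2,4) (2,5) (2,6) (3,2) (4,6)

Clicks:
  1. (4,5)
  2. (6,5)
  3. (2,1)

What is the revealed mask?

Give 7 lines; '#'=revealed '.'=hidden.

Click 1 (4,5) count=1: revealed 1 new [(4,5)] -> total=1
Click 2 (6,5) count=0: revealed 28 new [(1,0) (1,1) (2,0) (2,1) (3,0) (3,1) (3,3) (3,4) (3,5) (4,0) (4,1) (4,2) (4,3) (4,4) (5,0) (5,1) (5,2) (5,3) (5,4) (5,5) (5,6) (6,0) (6,1) (6,2) (6,3) (6,4) (6,5) (6,6)] -> total=29
Click 3 (2,1) count=1: revealed 0 new [(none)] -> total=29

Answer: .......
##.....
##.....
##.###.
######.
#######
#######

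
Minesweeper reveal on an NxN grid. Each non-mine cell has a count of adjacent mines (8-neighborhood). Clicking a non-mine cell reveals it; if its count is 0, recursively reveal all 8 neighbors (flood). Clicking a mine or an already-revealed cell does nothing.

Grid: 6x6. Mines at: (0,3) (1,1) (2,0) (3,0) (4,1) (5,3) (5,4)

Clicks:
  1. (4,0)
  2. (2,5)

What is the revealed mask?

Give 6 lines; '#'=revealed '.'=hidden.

Answer: ....##
..####
..####
..####
#.####
......

Derivation:
Click 1 (4,0) count=2: revealed 1 new [(4,0)] -> total=1
Click 2 (2,5) count=0: revealed 18 new [(0,4) (0,5) (1,2) (1,3) (1,4) (1,5) (2,2) (2,3) (2,4) (2,5) (3,2) (3,3) (3,4) (3,5) (4,2) (4,3) (4,4) (4,5)] -> total=19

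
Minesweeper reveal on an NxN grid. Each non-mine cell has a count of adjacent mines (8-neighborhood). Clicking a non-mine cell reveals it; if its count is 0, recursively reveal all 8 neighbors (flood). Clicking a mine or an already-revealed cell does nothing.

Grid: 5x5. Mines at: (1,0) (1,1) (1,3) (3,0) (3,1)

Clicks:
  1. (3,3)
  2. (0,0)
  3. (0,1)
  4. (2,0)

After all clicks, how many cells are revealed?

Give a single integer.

Answer: 12

Derivation:
Click 1 (3,3) count=0: revealed 9 new [(2,2) (2,3) (2,4) (3,2) (3,3) (3,4) (4,2) (4,3) (4,4)] -> total=9
Click 2 (0,0) count=2: revealed 1 new [(0,0)] -> total=10
Click 3 (0,1) count=2: revealed 1 new [(0,1)] -> total=11
Click 4 (2,0) count=4: revealed 1 new [(2,0)] -> total=12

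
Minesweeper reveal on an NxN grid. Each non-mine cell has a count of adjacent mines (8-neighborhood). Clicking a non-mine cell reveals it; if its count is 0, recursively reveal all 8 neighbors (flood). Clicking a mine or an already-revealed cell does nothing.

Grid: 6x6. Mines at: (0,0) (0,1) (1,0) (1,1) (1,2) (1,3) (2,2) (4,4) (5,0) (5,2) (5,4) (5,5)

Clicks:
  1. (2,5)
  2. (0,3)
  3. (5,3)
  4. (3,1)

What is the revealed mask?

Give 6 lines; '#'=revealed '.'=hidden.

Answer: ...###
....##
....##
.#..##
......
...#..

Derivation:
Click 1 (2,5) count=0: revealed 8 new [(0,4) (0,5) (1,4) (1,5) (2,4) (2,5) (3,4) (3,5)] -> total=8
Click 2 (0,3) count=2: revealed 1 new [(0,3)] -> total=9
Click 3 (5,3) count=3: revealed 1 new [(5,3)] -> total=10
Click 4 (3,1) count=1: revealed 1 new [(3,1)] -> total=11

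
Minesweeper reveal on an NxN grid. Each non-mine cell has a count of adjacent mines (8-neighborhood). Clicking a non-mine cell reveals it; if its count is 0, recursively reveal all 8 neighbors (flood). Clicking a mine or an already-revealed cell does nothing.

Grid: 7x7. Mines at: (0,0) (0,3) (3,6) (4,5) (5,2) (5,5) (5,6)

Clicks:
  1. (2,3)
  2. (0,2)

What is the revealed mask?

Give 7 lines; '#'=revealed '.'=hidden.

Answer: ..#.###
#######
#######
######.
#####..
##.....
##.....

Derivation:
Click 1 (2,3) count=0: revealed 32 new [(0,4) (0,5) (0,6) (1,0) (1,1) (1,2) (1,3) (1,4) (1,5) (1,6) (2,0) (2,1) (2,2) (2,3) (2,4) (2,5) (2,6) (3,0) (3,1) (3,2) (3,3) (3,4) (3,5) (4,0) (4,1) (4,2) (4,3) (4,4) (5,0) (5,1) (6,0) (6,1)] -> total=32
Click 2 (0,2) count=1: revealed 1 new [(0,2)] -> total=33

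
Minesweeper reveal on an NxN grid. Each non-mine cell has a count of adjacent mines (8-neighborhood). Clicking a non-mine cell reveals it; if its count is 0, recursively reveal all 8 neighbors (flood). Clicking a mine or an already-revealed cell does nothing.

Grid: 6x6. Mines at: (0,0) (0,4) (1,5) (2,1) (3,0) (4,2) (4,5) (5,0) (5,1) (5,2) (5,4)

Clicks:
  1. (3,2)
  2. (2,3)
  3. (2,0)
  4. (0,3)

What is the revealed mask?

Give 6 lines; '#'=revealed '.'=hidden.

Answer: ...#..
..###.
#.###.
..###.
......
......

Derivation:
Click 1 (3,2) count=2: revealed 1 new [(3,2)] -> total=1
Click 2 (2,3) count=0: revealed 8 new [(1,2) (1,3) (1,4) (2,2) (2,3) (2,4) (3,3) (3,4)] -> total=9
Click 3 (2,0) count=2: revealed 1 new [(2,0)] -> total=10
Click 4 (0,3) count=1: revealed 1 new [(0,3)] -> total=11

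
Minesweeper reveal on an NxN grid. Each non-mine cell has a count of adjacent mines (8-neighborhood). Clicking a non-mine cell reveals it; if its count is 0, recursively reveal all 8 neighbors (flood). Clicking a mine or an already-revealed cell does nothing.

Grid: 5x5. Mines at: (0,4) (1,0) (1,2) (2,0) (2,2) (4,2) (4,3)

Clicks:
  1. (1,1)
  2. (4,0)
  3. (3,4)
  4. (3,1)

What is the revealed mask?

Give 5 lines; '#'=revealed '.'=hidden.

Click 1 (1,1) count=4: revealed 1 new [(1,1)] -> total=1
Click 2 (4,0) count=0: revealed 4 new [(3,0) (3,1) (4,0) (4,1)] -> total=5
Click 3 (3,4) count=1: revealed 1 new [(3,4)] -> total=6
Click 4 (3,1) count=3: revealed 0 new [(none)] -> total=6

Answer: .....
.#...
.....
##..#
##...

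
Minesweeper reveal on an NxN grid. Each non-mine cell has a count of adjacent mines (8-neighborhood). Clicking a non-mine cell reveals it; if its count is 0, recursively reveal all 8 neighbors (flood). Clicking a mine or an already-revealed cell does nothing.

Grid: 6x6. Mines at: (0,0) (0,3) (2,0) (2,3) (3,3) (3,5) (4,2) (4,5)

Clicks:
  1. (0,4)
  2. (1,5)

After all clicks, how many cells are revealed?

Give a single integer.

Answer: 6

Derivation:
Click 1 (0,4) count=1: revealed 1 new [(0,4)] -> total=1
Click 2 (1,5) count=0: revealed 5 new [(0,5) (1,4) (1,5) (2,4) (2,5)] -> total=6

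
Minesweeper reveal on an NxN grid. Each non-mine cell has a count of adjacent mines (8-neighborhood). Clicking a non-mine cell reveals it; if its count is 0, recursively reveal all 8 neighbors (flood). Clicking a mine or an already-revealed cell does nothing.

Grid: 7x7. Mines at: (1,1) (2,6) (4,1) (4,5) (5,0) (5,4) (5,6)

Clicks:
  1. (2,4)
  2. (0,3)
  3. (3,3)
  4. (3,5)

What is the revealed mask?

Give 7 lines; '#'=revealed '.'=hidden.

Click 1 (2,4) count=0: revealed 21 new [(0,2) (0,3) (0,4) (0,5) (0,6) (1,2) (1,3) (1,4) (1,5) (1,6) (2,2) (2,3) (2,4) (2,5) (3,2) (3,3) (3,4) (3,5) (4,2) (4,3) (4,4)] -> total=21
Click 2 (0,3) count=0: revealed 0 new [(none)] -> total=21
Click 3 (3,3) count=0: revealed 0 new [(none)] -> total=21
Click 4 (3,5) count=2: revealed 0 new [(none)] -> total=21

Answer: ..#####
..#####
..####.
..####.
..###..
.......
.......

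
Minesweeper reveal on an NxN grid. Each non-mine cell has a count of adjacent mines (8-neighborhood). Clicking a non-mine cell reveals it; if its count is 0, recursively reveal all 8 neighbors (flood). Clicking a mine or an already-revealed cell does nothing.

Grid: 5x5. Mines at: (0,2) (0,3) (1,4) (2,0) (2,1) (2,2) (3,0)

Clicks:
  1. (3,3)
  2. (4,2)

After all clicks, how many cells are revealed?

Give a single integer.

Answer: 10

Derivation:
Click 1 (3,3) count=1: revealed 1 new [(3,3)] -> total=1
Click 2 (4,2) count=0: revealed 9 new [(2,3) (2,4) (3,1) (3,2) (3,4) (4,1) (4,2) (4,3) (4,4)] -> total=10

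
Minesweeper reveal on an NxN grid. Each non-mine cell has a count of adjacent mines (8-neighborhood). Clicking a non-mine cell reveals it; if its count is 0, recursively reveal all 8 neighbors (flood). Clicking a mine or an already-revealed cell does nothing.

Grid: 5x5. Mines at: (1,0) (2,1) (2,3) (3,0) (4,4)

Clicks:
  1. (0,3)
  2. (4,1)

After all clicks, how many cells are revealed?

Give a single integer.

Answer: 9

Derivation:
Click 1 (0,3) count=0: revealed 8 new [(0,1) (0,2) (0,3) (0,4) (1,1) (1,2) (1,3) (1,4)] -> total=8
Click 2 (4,1) count=1: revealed 1 new [(4,1)] -> total=9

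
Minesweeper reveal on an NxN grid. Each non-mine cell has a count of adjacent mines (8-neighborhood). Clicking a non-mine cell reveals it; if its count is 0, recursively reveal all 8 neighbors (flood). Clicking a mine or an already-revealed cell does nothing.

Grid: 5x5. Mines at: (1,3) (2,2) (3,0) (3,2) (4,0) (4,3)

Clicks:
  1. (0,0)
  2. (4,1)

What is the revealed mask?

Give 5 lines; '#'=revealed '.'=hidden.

Click 1 (0,0) count=0: revealed 8 new [(0,0) (0,1) (0,2) (1,0) (1,1) (1,2) (2,0) (2,1)] -> total=8
Click 2 (4,1) count=3: revealed 1 new [(4,1)] -> total=9

Answer: ###..
###..
##...
.....
.#...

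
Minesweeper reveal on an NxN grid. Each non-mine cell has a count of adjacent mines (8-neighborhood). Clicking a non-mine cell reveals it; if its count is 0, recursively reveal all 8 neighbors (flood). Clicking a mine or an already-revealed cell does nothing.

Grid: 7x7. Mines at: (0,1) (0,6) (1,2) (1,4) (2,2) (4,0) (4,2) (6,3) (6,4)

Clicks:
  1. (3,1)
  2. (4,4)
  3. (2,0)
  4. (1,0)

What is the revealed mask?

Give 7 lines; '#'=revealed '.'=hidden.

Click 1 (3,1) count=3: revealed 1 new [(3,1)] -> total=1
Click 2 (4,4) count=0: revealed 20 new [(1,5) (1,6) (2,3) (2,4) (2,5) (2,6) (3,3) (3,4) (3,5) (3,6) (4,3) (4,4) (4,5) (4,6) (5,3) (5,4) (5,5) (5,6) (6,5) (6,6)] -> total=21
Click 3 (2,0) count=0: revealed 5 new [(1,0) (1,1) (2,0) (2,1) (3,0)] -> total=26
Click 4 (1,0) count=1: revealed 0 new [(none)] -> total=26

Answer: .......
##...##
##.####
##.####
...####
...####
.....##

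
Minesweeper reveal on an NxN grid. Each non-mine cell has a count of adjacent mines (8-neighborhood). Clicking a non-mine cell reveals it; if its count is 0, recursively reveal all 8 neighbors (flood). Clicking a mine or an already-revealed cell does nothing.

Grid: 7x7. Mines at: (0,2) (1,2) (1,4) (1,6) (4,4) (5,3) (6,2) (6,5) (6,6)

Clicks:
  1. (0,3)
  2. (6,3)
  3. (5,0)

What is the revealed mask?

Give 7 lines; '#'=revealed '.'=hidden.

Click 1 (0,3) count=3: revealed 1 new [(0,3)] -> total=1
Click 2 (6,3) count=2: revealed 1 new [(6,3)] -> total=2
Click 3 (5,0) count=0: revealed 21 new [(0,0) (0,1) (1,0) (1,1) (2,0) (2,1) (2,2) (2,3) (3,0) (3,1) (3,2) (3,3) (4,0) (4,1) (4,2) (4,3) (5,0) (5,1) (5,2) (6,0) (6,1)] -> total=23

Answer: ##.#...
##.....
####...
####...
####...
###....
##.#...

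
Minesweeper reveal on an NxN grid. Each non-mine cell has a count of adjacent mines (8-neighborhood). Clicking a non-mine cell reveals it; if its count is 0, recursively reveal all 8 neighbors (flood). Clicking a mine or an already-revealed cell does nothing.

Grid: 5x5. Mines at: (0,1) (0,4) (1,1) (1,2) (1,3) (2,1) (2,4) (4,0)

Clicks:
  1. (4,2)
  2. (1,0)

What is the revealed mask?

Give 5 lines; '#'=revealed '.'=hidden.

Answer: .....
#....
.....
.####
.####

Derivation:
Click 1 (4,2) count=0: revealed 8 new [(3,1) (3,2) (3,3) (3,4) (4,1) (4,2) (4,3) (4,4)] -> total=8
Click 2 (1,0) count=3: revealed 1 new [(1,0)] -> total=9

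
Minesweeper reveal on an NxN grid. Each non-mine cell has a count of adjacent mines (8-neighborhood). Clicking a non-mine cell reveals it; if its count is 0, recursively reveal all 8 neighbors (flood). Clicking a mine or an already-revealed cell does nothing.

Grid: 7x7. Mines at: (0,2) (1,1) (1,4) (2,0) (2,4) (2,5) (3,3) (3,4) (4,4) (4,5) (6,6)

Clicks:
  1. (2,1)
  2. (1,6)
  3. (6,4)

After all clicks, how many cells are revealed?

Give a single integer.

Click 1 (2,1) count=2: revealed 1 new [(2,1)] -> total=1
Click 2 (1,6) count=1: revealed 1 new [(1,6)] -> total=2
Click 3 (6,4) count=0: revealed 19 new [(3,0) (3,1) (3,2) (4,0) (4,1) (4,2) (4,3) (5,0) (5,1) (5,2) (5,3) (5,4) (5,5) (6,0) (6,1) (6,2) (6,3) (6,4) (6,5)] -> total=21

Answer: 21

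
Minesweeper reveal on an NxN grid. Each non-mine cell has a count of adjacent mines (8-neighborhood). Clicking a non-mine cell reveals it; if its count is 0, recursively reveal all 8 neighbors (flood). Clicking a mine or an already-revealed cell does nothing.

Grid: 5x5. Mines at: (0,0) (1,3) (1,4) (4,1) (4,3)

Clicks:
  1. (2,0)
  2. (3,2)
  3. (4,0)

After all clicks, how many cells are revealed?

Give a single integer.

Click 1 (2,0) count=0: revealed 9 new [(1,0) (1,1) (1,2) (2,0) (2,1) (2,2) (3,0) (3,1) (3,2)] -> total=9
Click 2 (3,2) count=2: revealed 0 new [(none)] -> total=9
Click 3 (4,0) count=1: revealed 1 new [(4,0)] -> total=10

Answer: 10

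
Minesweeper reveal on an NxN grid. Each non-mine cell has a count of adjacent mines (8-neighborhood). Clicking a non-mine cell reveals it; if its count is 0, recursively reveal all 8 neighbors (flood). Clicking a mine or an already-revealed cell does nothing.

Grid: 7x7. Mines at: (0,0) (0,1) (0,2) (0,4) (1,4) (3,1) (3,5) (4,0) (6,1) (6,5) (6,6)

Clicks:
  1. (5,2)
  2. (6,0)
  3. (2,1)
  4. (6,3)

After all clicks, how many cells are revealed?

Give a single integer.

Click 1 (5,2) count=1: revealed 1 new [(5,2)] -> total=1
Click 2 (6,0) count=1: revealed 1 new [(6,0)] -> total=2
Click 3 (2,1) count=1: revealed 1 new [(2,1)] -> total=3
Click 4 (6,3) count=0: revealed 14 new [(2,2) (2,3) (2,4) (3,2) (3,3) (3,4) (4,2) (4,3) (4,4) (5,3) (5,4) (6,2) (6,3) (6,4)] -> total=17

Answer: 17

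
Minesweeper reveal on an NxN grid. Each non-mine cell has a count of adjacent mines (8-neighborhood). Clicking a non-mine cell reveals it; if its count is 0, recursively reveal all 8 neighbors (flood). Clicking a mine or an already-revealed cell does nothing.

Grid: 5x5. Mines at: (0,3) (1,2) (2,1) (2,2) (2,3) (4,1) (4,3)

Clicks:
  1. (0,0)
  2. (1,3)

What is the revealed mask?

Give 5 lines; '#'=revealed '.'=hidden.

Answer: ##...
##.#.
.....
.....
.....

Derivation:
Click 1 (0,0) count=0: revealed 4 new [(0,0) (0,1) (1,0) (1,1)] -> total=4
Click 2 (1,3) count=4: revealed 1 new [(1,3)] -> total=5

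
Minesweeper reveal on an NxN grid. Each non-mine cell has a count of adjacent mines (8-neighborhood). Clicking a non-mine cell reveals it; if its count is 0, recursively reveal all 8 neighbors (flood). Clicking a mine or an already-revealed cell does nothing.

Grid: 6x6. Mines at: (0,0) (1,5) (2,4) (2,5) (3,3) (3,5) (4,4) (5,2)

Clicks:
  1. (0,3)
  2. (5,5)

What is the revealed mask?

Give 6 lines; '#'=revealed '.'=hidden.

Answer: .####.
#####.
####..
###...
###...
##...#

Derivation:
Click 1 (0,3) count=0: revealed 21 new [(0,1) (0,2) (0,3) (0,4) (1,0) (1,1) (1,2) (1,3) (1,4) (2,0) (2,1) (2,2) (2,3) (3,0) (3,1) (3,2) (4,0) (4,1) (4,2) (5,0) (5,1)] -> total=21
Click 2 (5,5) count=1: revealed 1 new [(5,5)] -> total=22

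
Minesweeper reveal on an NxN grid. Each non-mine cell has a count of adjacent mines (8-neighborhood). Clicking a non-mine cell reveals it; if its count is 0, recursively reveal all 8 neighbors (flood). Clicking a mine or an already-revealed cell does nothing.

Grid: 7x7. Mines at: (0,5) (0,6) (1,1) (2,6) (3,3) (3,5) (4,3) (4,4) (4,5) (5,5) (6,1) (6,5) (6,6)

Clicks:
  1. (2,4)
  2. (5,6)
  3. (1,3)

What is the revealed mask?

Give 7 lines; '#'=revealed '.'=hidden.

Click 1 (2,4) count=2: revealed 1 new [(2,4)] -> total=1
Click 2 (5,6) count=4: revealed 1 new [(5,6)] -> total=2
Click 3 (1,3) count=0: revealed 8 new [(0,2) (0,3) (0,4) (1,2) (1,3) (1,4) (2,2) (2,3)] -> total=10

Answer: ..###..
..###..
..###..
.......
.......
......#
.......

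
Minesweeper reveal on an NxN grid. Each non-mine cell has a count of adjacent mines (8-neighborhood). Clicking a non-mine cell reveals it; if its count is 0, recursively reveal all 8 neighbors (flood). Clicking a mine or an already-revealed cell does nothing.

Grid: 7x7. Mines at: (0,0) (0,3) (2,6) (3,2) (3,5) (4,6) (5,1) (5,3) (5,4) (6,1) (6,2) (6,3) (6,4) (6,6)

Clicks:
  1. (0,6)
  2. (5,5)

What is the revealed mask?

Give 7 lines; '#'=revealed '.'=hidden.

Answer: ....###
....###
.......
.......
.......
.....#.
.......

Derivation:
Click 1 (0,6) count=0: revealed 6 new [(0,4) (0,5) (0,6) (1,4) (1,5) (1,6)] -> total=6
Click 2 (5,5) count=4: revealed 1 new [(5,5)] -> total=7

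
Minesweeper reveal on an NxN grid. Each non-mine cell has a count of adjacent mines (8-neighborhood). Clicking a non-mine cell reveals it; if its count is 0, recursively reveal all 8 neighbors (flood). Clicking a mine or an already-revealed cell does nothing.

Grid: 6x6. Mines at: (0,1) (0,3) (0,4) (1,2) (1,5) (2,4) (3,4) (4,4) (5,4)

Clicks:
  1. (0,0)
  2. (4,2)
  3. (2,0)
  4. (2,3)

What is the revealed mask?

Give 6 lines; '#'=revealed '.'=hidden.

Click 1 (0,0) count=1: revealed 1 new [(0,0)] -> total=1
Click 2 (4,2) count=0: revealed 18 new [(1,0) (1,1) (2,0) (2,1) (2,2) (2,3) (3,0) (3,1) (3,2) (3,3) (4,0) (4,1) (4,2) (4,3) (5,0) (5,1) (5,2) (5,3)] -> total=19
Click 3 (2,0) count=0: revealed 0 new [(none)] -> total=19
Click 4 (2,3) count=3: revealed 0 new [(none)] -> total=19

Answer: #.....
##....
####..
####..
####..
####..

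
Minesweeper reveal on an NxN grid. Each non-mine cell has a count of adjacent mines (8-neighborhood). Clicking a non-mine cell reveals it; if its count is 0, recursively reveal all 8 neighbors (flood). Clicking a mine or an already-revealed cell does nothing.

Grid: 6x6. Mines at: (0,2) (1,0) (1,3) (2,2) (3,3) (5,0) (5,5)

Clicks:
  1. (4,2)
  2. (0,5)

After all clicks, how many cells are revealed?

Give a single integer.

Answer: 11

Derivation:
Click 1 (4,2) count=1: revealed 1 new [(4,2)] -> total=1
Click 2 (0,5) count=0: revealed 10 new [(0,4) (0,5) (1,4) (1,5) (2,4) (2,5) (3,4) (3,5) (4,4) (4,5)] -> total=11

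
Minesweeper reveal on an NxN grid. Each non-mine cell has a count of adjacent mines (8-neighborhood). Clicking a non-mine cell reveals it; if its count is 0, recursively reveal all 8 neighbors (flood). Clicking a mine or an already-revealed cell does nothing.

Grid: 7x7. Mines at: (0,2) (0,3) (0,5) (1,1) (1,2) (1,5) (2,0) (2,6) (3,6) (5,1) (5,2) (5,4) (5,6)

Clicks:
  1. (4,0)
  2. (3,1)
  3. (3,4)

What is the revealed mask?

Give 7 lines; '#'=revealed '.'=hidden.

Answer: .......
.......
.#####.
.#####.
######.
.......
.......

Derivation:
Click 1 (4,0) count=1: revealed 1 new [(4,0)] -> total=1
Click 2 (3,1) count=1: revealed 1 new [(3,1)] -> total=2
Click 3 (3,4) count=0: revealed 14 new [(2,1) (2,2) (2,3) (2,4) (2,5) (3,2) (3,3) (3,4) (3,5) (4,1) (4,2) (4,3) (4,4) (4,5)] -> total=16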